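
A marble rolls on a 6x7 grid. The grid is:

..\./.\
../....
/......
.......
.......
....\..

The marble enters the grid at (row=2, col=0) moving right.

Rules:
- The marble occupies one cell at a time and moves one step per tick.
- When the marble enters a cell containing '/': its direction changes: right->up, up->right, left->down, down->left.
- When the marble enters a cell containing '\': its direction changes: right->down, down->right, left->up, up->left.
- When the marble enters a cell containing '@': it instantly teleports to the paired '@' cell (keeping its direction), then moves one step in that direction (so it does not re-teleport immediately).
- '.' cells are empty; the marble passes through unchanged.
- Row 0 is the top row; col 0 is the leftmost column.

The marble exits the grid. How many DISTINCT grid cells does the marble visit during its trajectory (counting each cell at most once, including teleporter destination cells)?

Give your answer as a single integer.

Answer: 3

Derivation:
Step 1: enter (2,0), '/' deflects right->up, move up to (1,0)
Step 2: enter (1,0), '.' pass, move up to (0,0)
Step 3: enter (0,0), '.' pass, move up to (-1,0)
Step 4: at (-1,0) — EXIT via top edge, pos 0
Distinct cells visited: 3 (path length 3)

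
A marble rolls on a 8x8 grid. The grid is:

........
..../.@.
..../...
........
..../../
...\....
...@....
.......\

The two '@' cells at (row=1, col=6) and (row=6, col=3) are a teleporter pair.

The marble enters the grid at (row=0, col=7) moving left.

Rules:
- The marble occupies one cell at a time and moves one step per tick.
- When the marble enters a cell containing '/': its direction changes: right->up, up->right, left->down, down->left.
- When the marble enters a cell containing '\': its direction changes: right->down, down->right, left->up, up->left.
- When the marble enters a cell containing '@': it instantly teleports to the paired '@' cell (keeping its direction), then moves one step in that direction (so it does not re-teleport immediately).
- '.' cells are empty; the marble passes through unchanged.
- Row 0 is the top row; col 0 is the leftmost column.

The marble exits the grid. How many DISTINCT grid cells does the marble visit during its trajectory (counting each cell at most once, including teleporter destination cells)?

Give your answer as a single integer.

Step 1: enter (0,7), '.' pass, move left to (0,6)
Step 2: enter (0,6), '.' pass, move left to (0,5)
Step 3: enter (0,5), '.' pass, move left to (0,4)
Step 4: enter (0,4), '.' pass, move left to (0,3)
Step 5: enter (0,3), '.' pass, move left to (0,2)
Step 6: enter (0,2), '.' pass, move left to (0,1)
Step 7: enter (0,1), '.' pass, move left to (0,0)
Step 8: enter (0,0), '.' pass, move left to (0,-1)
Step 9: at (0,-1) — EXIT via left edge, pos 0
Distinct cells visited: 8 (path length 8)

Answer: 8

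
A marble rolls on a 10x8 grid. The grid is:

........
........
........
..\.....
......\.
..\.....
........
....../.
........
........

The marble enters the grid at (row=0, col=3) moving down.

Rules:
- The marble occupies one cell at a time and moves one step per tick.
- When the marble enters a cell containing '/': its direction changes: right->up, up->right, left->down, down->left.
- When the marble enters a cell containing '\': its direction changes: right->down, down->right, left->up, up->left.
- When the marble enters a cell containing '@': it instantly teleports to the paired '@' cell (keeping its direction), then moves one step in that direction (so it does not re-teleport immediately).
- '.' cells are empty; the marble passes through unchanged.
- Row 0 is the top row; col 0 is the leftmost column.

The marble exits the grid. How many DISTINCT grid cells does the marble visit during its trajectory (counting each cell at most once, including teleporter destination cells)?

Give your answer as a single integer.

Answer: 10

Derivation:
Step 1: enter (0,3), '.' pass, move down to (1,3)
Step 2: enter (1,3), '.' pass, move down to (2,3)
Step 3: enter (2,3), '.' pass, move down to (3,3)
Step 4: enter (3,3), '.' pass, move down to (4,3)
Step 5: enter (4,3), '.' pass, move down to (5,3)
Step 6: enter (5,3), '.' pass, move down to (6,3)
Step 7: enter (6,3), '.' pass, move down to (7,3)
Step 8: enter (7,3), '.' pass, move down to (8,3)
Step 9: enter (8,3), '.' pass, move down to (9,3)
Step 10: enter (9,3), '.' pass, move down to (10,3)
Step 11: at (10,3) — EXIT via bottom edge, pos 3
Distinct cells visited: 10 (path length 10)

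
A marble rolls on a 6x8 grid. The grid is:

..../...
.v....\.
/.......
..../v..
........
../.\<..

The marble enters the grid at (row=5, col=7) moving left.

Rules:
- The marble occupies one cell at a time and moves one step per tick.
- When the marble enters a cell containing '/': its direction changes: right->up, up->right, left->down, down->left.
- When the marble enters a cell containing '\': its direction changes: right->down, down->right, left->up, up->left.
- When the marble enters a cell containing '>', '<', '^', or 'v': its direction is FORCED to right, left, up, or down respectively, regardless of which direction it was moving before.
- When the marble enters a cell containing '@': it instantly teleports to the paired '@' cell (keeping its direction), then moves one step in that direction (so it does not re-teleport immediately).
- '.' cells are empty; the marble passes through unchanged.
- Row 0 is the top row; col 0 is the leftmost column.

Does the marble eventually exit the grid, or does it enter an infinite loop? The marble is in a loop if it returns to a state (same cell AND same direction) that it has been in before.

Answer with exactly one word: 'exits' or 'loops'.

Answer: loops

Derivation:
Step 1: enter (5,7), '.' pass, move left to (5,6)
Step 2: enter (5,6), '.' pass, move left to (5,5)
Step 3: enter (5,5), '<' forces left->left, move left to (5,4)
Step 4: enter (5,4), '\' deflects left->up, move up to (4,4)
Step 5: enter (4,4), '.' pass, move up to (3,4)
Step 6: enter (3,4), '/' deflects up->right, move right to (3,5)
Step 7: enter (3,5), 'v' forces right->down, move down to (4,5)
Step 8: enter (4,5), '.' pass, move down to (5,5)
Step 9: enter (5,5), '<' forces down->left, move left to (5,4)
Step 10: at (5,4) dir=left — LOOP DETECTED (seen before)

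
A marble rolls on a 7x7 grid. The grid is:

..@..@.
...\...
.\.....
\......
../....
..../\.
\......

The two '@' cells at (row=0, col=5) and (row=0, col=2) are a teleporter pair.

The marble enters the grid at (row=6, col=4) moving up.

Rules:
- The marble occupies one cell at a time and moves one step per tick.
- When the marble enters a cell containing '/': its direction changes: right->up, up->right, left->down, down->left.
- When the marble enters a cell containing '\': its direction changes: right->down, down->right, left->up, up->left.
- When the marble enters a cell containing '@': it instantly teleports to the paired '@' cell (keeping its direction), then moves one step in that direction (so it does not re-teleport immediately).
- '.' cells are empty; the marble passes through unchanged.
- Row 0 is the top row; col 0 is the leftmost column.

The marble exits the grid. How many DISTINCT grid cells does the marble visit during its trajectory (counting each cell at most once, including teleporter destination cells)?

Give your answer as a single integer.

Step 1: enter (6,4), '.' pass, move up to (5,4)
Step 2: enter (5,4), '/' deflects up->right, move right to (5,5)
Step 3: enter (5,5), '\' deflects right->down, move down to (6,5)
Step 4: enter (6,5), '.' pass, move down to (7,5)
Step 5: at (7,5) — EXIT via bottom edge, pos 5
Distinct cells visited: 4 (path length 4)

Answer: 4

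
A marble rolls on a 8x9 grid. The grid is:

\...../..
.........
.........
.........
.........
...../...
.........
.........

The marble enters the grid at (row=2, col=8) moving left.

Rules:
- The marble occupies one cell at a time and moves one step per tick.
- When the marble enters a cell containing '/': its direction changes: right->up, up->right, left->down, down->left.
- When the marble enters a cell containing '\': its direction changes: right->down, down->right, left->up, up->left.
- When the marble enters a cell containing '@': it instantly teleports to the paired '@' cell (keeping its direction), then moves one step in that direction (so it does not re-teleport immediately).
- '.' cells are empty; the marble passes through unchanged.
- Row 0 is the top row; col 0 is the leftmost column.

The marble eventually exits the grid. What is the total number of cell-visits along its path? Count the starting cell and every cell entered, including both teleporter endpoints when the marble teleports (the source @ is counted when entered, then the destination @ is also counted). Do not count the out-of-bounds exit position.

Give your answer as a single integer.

Step 1: enter (2,8), '.' pass, move left to (2,7)
Step 2: enter (2,7), '.' pass, move left to (2,6)
Step 3: enter (2,6), '.' pass, move left to (2,5)
Step 4: enter (2,5), '.' pass, move left to (2,4)
Step 5: enter (2,4), '.' pass, move left to (2,3)
Step 6: enter (2,3), '.' pass, move left to (2,2)
Step 7: enter (2,2), '.' pass, move left to (2,1)
Step 8: enter (2,1), '.' pass, move left to (2,0)
Step 9: enter (2,0), '.' pass, move left to (2,-1)
Step 10: at (2,-1) — EXIT via left edge, pos 2
Path length (cell visits): 9

Answer: 9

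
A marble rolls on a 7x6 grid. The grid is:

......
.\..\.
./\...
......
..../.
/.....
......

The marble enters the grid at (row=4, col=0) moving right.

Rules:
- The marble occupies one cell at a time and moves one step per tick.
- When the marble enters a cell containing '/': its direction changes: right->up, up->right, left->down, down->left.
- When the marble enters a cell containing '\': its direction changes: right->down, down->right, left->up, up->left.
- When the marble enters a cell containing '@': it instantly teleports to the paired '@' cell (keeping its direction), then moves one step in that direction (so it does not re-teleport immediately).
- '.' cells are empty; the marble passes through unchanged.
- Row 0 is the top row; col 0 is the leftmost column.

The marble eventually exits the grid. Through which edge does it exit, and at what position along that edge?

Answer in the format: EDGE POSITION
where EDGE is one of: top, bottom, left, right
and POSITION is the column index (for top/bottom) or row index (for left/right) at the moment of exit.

Step 1: enter (4,0), '.' pass, move right to (4,1)
Step 2: enter (4,1), '.' pass, move right to (4,2)
Step 3: enter (4,2), '.' pass, move right to (4,3)
Step 4: enter (4,3), '.' pass, move right to (4,4)
Step 5: enter (4,4), '/' deflects right->up, move up to (3,4)
Step 6: enter (3,4), '.' pass, move up to (2,4)
Step 7: enter (2,4), '.' pass, move up to (1,4)
Step 8: enter (1,4), '\' deflects up->left, move left to (1,3)
Step 9: enter (1,3), '.' pass, move left to (1,2)
Step 10: enter (1,2), '.' pass, move left to (1,1)
Step 11: enter (1,1), '\' deflects left->up, move up to (0,1)
Step 12: enter (0,1), '.' pass, move up to (-1,1)
Step 13: at (-1,1) — EXIT via top edge, pos 1

Answer: top 1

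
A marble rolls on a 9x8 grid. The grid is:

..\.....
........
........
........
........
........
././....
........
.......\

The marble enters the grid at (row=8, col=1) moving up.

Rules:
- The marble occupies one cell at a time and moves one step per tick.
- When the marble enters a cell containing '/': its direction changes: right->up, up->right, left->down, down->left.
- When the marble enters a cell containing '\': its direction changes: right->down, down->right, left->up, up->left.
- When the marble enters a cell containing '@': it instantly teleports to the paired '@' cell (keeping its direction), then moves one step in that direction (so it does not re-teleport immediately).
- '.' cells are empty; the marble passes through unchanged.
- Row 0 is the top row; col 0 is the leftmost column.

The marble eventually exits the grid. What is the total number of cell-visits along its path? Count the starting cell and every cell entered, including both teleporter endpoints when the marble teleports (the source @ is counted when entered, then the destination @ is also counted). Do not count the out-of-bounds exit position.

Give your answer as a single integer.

Step 1: enter (8,1), '.' pass, move up to (7,1)
Step 2: enter (7,1), '.' pass, move up to (6,1)
Step 3: enter (6,1), '/' deflects up->right, move right to (6,2)
Step 4: enter (6,2), '.' pass, move right to (6,3)
Step 5: enter (6,3), '/' deflects right->up, move up to (5,3)
Step 6: enter (5,3), '.' pass, move up to (4,3)
Step 7: enter (4,3), '.' pass, move up to (3,3)
Step 8: enter (3,3), '.' pass, move up to (2,3)
Step 9: enter (2,3), '.' pass, move up to (1,3)
Step 10: enter (1,3), '.' pass, move up to (0,3)
Step 11: enter (0,3), '.' pass, move up to (-1,3)
Step 12: at (-1,3) — EXIT via top edge, pos 3
Path length (cell visits): 11

Answer: 11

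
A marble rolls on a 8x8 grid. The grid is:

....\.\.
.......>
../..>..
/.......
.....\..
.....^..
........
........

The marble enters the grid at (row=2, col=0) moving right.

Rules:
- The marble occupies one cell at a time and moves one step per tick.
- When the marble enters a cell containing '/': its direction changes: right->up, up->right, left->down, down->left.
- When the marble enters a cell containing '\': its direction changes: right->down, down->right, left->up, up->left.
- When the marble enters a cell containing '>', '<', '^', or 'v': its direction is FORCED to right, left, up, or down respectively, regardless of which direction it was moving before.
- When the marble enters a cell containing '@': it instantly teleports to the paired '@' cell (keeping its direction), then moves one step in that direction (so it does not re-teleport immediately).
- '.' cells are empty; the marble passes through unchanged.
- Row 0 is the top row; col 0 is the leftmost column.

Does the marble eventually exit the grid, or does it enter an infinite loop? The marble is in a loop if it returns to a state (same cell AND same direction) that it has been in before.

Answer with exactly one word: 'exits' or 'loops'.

Step 1: enter (2,0), '.' pass, move right to (2,1)
Step 2: enter (2,1), '.' pass, move right to (2,2)
Step 3: enter (2,2), '/' deflects right->up, move up to (1,2)
Step 4: enter (1,2), '.' pass, move up to (0,2)
Step 5: enter (0,2), '.' pass, move up to (-1,2)
Step 6: at (-1,2) — EXIT via top edge, pos 2

Answer: exits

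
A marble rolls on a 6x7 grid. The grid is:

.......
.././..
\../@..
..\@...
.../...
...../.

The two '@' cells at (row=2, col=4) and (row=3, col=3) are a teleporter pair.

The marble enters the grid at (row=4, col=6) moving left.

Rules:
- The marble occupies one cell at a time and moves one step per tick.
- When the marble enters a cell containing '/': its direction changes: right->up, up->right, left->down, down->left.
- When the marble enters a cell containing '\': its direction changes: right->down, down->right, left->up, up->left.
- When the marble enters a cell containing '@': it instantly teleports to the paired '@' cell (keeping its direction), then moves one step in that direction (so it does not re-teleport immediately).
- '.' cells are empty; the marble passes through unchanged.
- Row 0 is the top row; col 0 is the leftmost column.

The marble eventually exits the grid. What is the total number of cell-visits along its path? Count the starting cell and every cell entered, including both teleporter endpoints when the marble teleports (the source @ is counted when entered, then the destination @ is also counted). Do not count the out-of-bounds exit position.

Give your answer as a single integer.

Step 1: enter (4,6), '.' pass, move left to (4,5)
Step 2: enter (4,5), '.' pass, move left to (4,4)
Step 3: enter (4,4), '.' pass, move left to (4,3)
Step 4: enter (4,3), '/' deflects left->down, move down to (5,3)
Step 5: enter (5,3), '.' pass, move down to (6,3)
Step 6: at (6,3) — EXIT via bottom edge, pos 3
Path length (cell visits): 5

Answer: 5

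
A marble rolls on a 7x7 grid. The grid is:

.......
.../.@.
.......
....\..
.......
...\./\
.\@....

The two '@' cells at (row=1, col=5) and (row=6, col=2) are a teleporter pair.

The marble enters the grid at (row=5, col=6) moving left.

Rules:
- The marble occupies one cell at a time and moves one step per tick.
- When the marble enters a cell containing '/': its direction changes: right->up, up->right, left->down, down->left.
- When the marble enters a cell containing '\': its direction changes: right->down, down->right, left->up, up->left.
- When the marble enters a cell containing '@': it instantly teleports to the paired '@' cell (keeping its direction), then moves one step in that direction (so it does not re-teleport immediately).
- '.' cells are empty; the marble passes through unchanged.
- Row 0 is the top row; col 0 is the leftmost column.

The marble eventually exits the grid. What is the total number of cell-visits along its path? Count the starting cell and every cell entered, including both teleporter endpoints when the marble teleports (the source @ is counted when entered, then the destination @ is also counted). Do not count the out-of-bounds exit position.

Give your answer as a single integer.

Step 1: enter (5,6), '\' deflects left->up, move up to (4,6)
Step 2: enter (4,6), '.' pass, move up to (3,6)
Step 3: enter (3,6), '.' pass, move up to (2,6)
Step 4: enter (2,6), '.' pass, move up to (1,6)
Step 5: enter (1,6), '.' pass, move up to (0,6)
Step 6: enter (0,6), '.' pass, move up to (-1,6)
Step 7: at (-1,6) — EXIT via top edge, pos 6
Path length (cell visits): 6

Answer: 6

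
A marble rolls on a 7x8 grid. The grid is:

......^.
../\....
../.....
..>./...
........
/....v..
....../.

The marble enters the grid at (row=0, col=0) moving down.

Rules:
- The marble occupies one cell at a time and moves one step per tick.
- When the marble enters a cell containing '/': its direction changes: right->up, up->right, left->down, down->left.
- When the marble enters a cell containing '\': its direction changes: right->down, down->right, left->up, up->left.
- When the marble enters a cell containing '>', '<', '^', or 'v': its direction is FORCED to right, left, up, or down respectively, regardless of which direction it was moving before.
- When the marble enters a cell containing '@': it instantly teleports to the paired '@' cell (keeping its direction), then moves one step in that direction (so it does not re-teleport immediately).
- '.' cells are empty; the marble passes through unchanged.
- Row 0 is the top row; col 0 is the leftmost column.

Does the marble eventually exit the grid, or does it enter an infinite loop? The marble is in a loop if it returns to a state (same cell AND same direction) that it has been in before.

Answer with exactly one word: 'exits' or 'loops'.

Answer: exits

Derivation:
Step 1: enter (0,0), '.' pass, move down to (1,0)
Step 2: enter (1,0), '.' pass, move down to (2,0)
Step 3: enter (2,0), '.' pass, move down to (3,0)
Step 4: enter (3,0), '.' pass, move down to (4,0)
Step 5: enter (4,0), '.' pass, move down to (5,0)
Step 6: enter (5,0), '/' deflects down->left, move left to (5,-1)
Step 7: at (5,-1) — EXIT via left edge, pos 5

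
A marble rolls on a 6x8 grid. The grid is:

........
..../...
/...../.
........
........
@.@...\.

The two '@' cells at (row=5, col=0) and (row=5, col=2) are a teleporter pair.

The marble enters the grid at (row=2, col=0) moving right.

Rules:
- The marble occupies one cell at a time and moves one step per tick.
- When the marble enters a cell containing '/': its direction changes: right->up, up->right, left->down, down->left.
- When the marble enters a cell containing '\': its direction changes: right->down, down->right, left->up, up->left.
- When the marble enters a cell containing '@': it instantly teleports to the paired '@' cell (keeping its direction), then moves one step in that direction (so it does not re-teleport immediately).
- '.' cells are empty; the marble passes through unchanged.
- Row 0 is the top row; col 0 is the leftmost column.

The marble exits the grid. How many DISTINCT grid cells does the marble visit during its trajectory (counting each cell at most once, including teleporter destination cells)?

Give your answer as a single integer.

Step 1: enter (2,0), '/' deflects right->up, move up to (1,0)
Step 2: enter (1,0), '.' pass, move up to (0,0)
Step 3: enter (0,0), '.' pass, move up to (-1,0)
Step 4: at (-1,0) — EXIT via top edge, pos 0
Distinct cells visited: 3 (path length 3)

Answer: 3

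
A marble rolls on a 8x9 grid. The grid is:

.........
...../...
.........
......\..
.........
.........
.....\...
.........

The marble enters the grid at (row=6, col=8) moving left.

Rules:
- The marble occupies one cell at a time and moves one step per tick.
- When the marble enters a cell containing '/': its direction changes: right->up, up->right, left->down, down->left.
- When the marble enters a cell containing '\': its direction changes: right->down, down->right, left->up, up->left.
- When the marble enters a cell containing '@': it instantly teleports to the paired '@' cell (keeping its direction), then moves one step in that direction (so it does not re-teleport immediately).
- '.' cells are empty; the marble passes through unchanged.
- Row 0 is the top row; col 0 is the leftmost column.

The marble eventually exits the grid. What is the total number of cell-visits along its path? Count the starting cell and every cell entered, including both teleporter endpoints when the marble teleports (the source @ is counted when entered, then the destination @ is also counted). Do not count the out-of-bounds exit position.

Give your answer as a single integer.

Answer: 12

Derivation:
Step 1: enter (6,8), '.' pass, move left to (6,7)
Step 2: enter (6,7), '.' pass, move left to (6,6)
Step 3: enter (6,6), '.' pass, move left to (6,5)
Step 4: enter (6,5), '\' deflects left->up, move up to (5,5)
Step 5: enter (5,5), '.' pass, move up to (4,5)
Step 6: enter (4,5), '.' pass, move up to (3,5)
Step 7: enter (3,5), '.' pass, move up to (2,5)
Step 8: enter (2,5), '.' pass, move up to (1,5)
Step 9: enter (1,5), '/' deflects up->right, move right to (1,6)
Step 10: enter (1,6), '.' pass, move right to (1,7)
Step 11: enter (1,7), '.' pass, move right to (1,8)
Step 12: enter (1,8), '.' pass, move right to (1,9)
Step 13: at (1,9) — EXIT via right edge, pos 1
Path length (cell visits): 12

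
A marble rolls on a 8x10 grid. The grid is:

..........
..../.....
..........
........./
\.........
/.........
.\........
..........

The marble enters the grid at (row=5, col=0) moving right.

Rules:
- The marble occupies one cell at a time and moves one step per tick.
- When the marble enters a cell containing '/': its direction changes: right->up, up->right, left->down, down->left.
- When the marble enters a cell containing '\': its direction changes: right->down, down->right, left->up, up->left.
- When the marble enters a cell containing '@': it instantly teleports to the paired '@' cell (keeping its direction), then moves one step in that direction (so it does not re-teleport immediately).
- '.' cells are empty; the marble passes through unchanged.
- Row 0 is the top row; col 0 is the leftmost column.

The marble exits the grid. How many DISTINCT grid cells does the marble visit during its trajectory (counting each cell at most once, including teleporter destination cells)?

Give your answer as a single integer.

Answer: 2

Derivation:
Step 1: enter (5,0), '/' deflects right->up, move up to (4,0)
Step 2: enter (4,0), '\' deflects up->left, move left to (4,-1)
Step 3: at (4,-1) — EXIT via left edge, pos 4
Distinct cells visited: 2 (path length 2)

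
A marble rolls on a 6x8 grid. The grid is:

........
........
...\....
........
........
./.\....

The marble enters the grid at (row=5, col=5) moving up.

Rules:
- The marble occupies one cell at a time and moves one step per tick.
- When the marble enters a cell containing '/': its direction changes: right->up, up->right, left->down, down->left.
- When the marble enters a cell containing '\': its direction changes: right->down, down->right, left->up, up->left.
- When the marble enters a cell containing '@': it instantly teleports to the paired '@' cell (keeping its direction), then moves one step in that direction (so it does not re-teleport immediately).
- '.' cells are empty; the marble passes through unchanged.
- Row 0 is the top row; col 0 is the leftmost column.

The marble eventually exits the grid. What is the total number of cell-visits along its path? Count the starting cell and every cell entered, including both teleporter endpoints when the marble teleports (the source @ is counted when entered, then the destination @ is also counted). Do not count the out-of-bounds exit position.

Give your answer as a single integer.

Answer: 6

Derivation:
Step 1: enter (5,5), '.' pass, move up to (4,5)
Step 2: enter (4,5), '.' pass, move up to (3,5)
Step 3: enter (3,5), '.' pass, move up to (2,5)
Step 4: enter (2,5), '.' pass, move up to (1,5)
Step 5: enter (1,5), '.' pass, move up to (0,5)
Step 6: enter (0,5), '.' pass, move up to (-1,5)
Step 7: at (-1,5) — EXIT via top edge, pos 5
Path length (cell visits): 6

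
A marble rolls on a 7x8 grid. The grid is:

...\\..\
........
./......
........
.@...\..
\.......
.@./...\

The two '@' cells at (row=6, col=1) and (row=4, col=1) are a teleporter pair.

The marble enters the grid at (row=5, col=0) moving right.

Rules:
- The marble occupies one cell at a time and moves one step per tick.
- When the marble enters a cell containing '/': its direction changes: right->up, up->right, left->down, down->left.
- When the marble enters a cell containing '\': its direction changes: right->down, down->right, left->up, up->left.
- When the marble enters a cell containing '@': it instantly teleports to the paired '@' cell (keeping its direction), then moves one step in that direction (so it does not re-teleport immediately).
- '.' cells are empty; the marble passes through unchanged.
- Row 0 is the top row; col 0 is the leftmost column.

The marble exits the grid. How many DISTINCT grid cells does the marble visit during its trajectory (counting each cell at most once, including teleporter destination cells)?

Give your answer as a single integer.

Step 1: enter (5,0), '\' deflects right->down, move down to (6,0)
Step 2: enter (6,0), '.' pass, move down to (7,0)
Step 3: at (7,0) — EXIT via bottom edge, pos 0
Distinct cells visited: 2 (path length 2)

Answer: 2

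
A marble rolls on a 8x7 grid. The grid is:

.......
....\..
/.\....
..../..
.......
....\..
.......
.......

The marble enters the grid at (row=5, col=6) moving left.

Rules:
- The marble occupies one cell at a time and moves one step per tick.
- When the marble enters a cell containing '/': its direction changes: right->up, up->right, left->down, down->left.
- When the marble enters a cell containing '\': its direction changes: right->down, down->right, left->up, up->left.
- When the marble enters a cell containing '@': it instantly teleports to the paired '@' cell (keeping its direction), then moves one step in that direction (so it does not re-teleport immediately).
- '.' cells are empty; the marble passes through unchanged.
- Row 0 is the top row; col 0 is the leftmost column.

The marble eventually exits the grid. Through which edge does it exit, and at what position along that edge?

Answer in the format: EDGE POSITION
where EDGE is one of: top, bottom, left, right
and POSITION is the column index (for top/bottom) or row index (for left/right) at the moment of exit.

Answer: right 3

Derivation:
Step 1: enter (5,6), '.' pass, move left to (5,5)
Step 2: enter (5,5), '.' pass, move left to (5,4)
Step 3: enter (5,4), '\' deflects left->up, move up to (4,4)
Step 4: enter (4,4), '.' pass, move up to (3,4)
Step 5: enter (3,4), '/' deflects up->right, move right to (3,5)
Step 6: enter (3,5), '.' pass, move right to (3,6)
Step 7: enter (3,6), '.' pass, move right to (3,7)
Step 8: at (3,7) — EXIT via right edge, pos 3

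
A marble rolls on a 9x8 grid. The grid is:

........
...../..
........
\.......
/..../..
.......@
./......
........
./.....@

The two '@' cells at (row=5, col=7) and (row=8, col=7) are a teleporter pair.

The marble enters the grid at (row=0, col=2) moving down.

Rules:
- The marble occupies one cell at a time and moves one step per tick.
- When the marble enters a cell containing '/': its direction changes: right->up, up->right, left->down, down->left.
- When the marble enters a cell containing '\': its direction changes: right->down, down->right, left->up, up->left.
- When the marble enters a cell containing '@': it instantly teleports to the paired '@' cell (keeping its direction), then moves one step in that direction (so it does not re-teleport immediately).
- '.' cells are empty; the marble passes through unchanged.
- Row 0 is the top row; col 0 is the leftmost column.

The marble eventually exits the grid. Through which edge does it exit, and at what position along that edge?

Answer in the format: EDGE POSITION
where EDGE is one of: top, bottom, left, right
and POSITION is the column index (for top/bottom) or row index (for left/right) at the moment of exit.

Step 1: enter (0,2), '.' pass, move down to (1,2)
Step 2: enter (1,2), '.' pass, move down to (2,2)
Step 3: enter (2,2), '.' pass, move down to (3,2)
Step 4: enter (3,2), '.' pass, move down to (4,2)
Step 5: enter (4,2), '.' pass, move down to (5,2)
Step 6: enter (5,2), '.' pass, move down to (6,2)
Step 7: enter (6,2), '.' pass, move down to (7,2)
Step 8: enter (7,2), '.' pass, move down to (8,2)
Step 9: enter (8,2), '.' pass, move down to (9,2)
Step 10: at (9,2) — EXIT via bottom edge, pos 2

Answer: bottom 2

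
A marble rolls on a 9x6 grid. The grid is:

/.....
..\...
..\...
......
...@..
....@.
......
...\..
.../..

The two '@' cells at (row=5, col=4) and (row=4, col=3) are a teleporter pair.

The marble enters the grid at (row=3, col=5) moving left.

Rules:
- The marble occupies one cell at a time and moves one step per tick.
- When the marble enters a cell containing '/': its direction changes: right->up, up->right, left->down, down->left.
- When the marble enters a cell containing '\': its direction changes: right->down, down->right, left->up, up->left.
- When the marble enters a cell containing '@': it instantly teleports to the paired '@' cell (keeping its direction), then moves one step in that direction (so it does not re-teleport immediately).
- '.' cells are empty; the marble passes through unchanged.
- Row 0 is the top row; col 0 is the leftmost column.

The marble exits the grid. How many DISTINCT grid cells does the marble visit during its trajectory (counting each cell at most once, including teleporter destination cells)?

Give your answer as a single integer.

Answer: 6

Derivation:
Step 1: enter (3,5), '.' pass, move left to (3,4)
Step 2: enter (3,4), '.' pass, move left to (3,3)
Step 3: enter (3,3), '.' pass, move left to (3,2)
Step 4: enter (3,2), '.' pass, move left to (3,1)
Step 5: enter (3,1), '.' pass, move left to (3,0)
Step 6: enter (3,0), '.' pass, move left to (3,-1)
Step 7: at (3,-1) — EXIT via left edge, pos 3
Distinct cells visited: 6 (path length 6)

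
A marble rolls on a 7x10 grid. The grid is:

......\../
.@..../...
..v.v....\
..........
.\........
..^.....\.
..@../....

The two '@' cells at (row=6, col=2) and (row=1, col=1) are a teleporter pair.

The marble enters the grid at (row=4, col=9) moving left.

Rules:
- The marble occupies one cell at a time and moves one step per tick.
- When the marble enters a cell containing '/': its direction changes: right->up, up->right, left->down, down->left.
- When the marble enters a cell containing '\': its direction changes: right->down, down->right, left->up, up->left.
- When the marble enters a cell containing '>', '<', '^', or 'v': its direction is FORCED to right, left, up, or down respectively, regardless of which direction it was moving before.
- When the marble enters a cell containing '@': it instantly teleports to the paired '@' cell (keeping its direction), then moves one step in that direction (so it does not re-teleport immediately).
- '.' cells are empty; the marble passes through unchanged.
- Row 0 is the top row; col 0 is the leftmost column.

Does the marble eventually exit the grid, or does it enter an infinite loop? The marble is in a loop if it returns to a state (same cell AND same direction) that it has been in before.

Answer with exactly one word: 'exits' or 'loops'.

Answer: loops

Derivation:
Step 1: enter (4,9), '.' pass, move left to (4,8)
Step 2: enter (4,8), '.' pass, move left to (4,7)
Step 3: enter (4,7), '.' pass, move left to (4,6)
Step 4: enter (4,6), '.' pass, move left to (4,5)
Step 5: enter (4,5), '.' pass, move left to (4,4)
Step 6: enter (4,4), '.' pass, move left to (4,3)
Step 7: enter (4,3), '.' pass, move left to (4,2)
Step 8: enter (4,2), '.' pass, move left to (4,1)
Step 9: enter (4,1), '\' deflects left->up, move up to (3,1)
Step 10: enter (3,1), '.' pass, move up to (2,1)
Step 11: enter (2,1), '.' pass, move up to (1,1)
Step 12: enter (1,1), '@' teleport (1,1)->(6,2), also enter (6,2), move up to (5,2)
Step 13: enter (5,2), '^' forces up->up, move up to (4,2)
Step 14: enter (4,2), '.' pass, move up to (3,2)
Step 15: enter (3,2), '.' pass, move up to (2,2)
Step 16: enter (2,2), 'v' forces up->down, move down to (3,2)
Step 17: enter (3,2), '.' pass, move down to (4,2)
Step 18: enter (4,2), '.' pass, move down to (5,2)
Step 19: enter (5,2), '^' forces down->up, move up to (4,2)
Step 20: at (4,2) dir=up — LOOP DETECTED (seen before)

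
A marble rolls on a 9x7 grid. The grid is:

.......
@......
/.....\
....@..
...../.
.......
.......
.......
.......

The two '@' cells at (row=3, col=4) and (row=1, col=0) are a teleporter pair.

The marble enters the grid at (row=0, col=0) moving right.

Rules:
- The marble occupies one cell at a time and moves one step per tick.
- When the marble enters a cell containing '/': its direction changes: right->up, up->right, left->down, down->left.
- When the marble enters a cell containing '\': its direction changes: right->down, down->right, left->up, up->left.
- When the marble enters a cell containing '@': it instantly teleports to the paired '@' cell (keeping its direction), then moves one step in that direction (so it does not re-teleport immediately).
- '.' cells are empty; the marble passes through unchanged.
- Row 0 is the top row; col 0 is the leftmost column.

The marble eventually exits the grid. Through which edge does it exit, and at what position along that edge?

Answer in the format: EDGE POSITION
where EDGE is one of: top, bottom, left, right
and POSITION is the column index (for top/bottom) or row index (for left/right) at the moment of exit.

Step 1: enter (0,0), '.' pass, move right to (0,1)
Step 2: enter (0,1), '.' pass, move right to (0,2)
Step 3: enter (0,2), '.' pass, move right to (0,3)
Step 4: enter (0,3), '.' pass, move right to (0,4)
Step 5: enter (0,4), '.' pass, move right to (0,5)
Step 6: enter (0,5), '.' pass, move right to (0,6)
Step 7: enter (0,6), '.' pass, move right to (0,7)
Step 8: at (0,7) — EXIT via right edge, pos 0

Answer: right 0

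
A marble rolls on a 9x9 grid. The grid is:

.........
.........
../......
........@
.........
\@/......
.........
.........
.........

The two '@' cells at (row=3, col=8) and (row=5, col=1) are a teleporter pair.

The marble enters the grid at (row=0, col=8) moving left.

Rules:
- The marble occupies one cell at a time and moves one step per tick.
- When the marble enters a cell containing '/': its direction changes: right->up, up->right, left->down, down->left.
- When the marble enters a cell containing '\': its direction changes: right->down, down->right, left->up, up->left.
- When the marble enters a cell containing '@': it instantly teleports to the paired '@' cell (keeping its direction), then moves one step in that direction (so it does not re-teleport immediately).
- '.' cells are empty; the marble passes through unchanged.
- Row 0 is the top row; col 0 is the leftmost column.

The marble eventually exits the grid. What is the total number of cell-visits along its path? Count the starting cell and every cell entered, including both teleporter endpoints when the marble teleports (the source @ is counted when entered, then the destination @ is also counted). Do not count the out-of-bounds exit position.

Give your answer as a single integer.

Step 1: enter (0,8), '.' pass, move left to (0,7)
Step 2: enter (0,7), '.' pass, move left to (0,6)
Step 3: enter (0,6), '.' pass, move left to (0,5)
Step 4: enter (0,5), '.' pass, move left to (0,4)
Step 5: enter (0,4), '.' pass, move left to (0,3)
Step 6: enter (0,3), '.' pass, move left to (0,2)
Step 7: enter (0,2), '.' pass, move left to (0,1)
Step 8: enter (0,1), '.' pass, move left to (0,0)
Step 9: enter (0,0), '.' pass, move left to (0,-1)
Step 10: at (0,-1) — EXIT via left edge, pos 0
Path length (cell visits): 9

Answer: 9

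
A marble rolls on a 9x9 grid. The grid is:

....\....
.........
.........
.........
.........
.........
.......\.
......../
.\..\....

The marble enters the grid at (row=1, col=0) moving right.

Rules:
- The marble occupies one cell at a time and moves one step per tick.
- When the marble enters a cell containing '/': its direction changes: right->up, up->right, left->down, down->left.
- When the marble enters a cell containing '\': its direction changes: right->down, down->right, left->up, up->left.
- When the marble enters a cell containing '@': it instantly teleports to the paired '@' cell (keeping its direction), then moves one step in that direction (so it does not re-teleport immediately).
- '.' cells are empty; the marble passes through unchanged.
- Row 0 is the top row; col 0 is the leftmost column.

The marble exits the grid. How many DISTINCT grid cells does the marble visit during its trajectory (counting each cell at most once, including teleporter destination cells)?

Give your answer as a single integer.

Step 1: enter (1,0), '.' pass, move right to (1,1)
Step 2: enter (1,1), '.' pass, move right to (1,2)
Step 3: enter (1,2), '.' pass, move right to (1,3)
Step 4: enter (1,3), '.' pass, move right to (1,4)
Step 5: enter (1,4), '.' pass, move right to (1,5)
Step 6: enter (1,5), '.' pass, move right to (1,6)
Step 7: enter (1,6), '.' pass, move right to (1,7)
Step 8: enter (1,7), '.' pass, move right to (1,8)
Step 9: enter (1,8), '.' pass, move right to (1,9)
Step 10: at (1,9) — EXIT via right edge, pos 1
Distinct cells visited: 9 (path length 9)

Answer: 9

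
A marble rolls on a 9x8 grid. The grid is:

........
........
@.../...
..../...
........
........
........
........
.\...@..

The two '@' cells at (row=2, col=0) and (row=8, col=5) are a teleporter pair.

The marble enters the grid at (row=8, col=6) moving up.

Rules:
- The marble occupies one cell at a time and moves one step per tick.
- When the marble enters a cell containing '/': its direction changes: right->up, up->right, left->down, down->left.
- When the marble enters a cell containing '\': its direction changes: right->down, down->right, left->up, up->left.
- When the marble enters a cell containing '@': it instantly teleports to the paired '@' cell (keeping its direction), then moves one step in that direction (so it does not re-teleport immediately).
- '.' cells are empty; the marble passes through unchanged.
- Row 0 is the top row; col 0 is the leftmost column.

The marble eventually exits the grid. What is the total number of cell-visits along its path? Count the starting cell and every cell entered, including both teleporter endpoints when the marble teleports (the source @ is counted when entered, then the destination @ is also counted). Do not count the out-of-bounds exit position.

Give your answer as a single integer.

Answer: 9

Derivation:
Step 1: enter (8,6), '.' pass, move up to (7,6)
Step 2: enter (7,6), '.' pass, move up to (6,6)
Step 3: enter (6,6), '.' pass, move up to (5,6)
Step 4: enter (5,6), '.' pass, move up to (4,6)
Step 5: enter (4,6), '.' pass, move up to (3,6)
Step 6: enter (3,6), '.' pass, move up to (2,6)
Step 7: enter (2,6), '.' pass, move up to (1,6)
Step 8: enter (1,6), '.' pass, move up to (0,6)
Step 9: enter (0,6), '.' pass, move up to (-1,6)
Step 10: at (-1,6) — EXIT via top edge, pos 6
Path length (cell visits): 9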